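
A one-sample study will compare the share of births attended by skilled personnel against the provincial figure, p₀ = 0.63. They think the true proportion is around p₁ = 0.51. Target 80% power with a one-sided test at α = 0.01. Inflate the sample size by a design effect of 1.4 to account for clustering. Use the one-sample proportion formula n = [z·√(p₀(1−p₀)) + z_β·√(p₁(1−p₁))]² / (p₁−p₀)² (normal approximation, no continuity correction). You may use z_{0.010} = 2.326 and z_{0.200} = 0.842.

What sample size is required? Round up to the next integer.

n = 232

n = [z_α·√(p₀q₀) + z_β·√(p₁q₁)]² / (p₁ − p₀)²
  = [2.326·√(0.63·0.37) + 0.842·√(0.51·0.49)]² / (-0.12)²
  = [2.326·0.4828 + 0.842·0.4999]² / 0.0144
  = [1.5439]² / 0.0144
  = 165.53
Design effect: 1.4 × 165.53 = 231.75.
Round up → n = 232.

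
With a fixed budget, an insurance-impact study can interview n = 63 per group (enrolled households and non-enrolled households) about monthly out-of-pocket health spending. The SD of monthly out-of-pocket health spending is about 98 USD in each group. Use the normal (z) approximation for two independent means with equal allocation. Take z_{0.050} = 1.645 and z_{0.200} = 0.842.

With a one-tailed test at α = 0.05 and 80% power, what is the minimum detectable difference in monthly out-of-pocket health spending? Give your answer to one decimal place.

Minimum detectable difference ≈ 43.4 USD

δ = (z_α + z_β) · √((σ₁²+σ₂²)/n)
  = (1.645 + 0.842) · √(19208/63)
  = 2.487 · √304.8889
  = 2.487 · 17.4611
  = 43.4257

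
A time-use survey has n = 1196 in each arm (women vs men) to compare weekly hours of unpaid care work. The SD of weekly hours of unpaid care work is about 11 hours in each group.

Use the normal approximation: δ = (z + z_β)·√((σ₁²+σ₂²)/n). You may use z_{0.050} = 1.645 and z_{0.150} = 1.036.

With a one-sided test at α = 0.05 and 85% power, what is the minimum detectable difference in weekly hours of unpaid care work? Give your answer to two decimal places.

δ = (z_α + z_β) · √((σ₁²+σ₂²)/n)
  = (1.645 + 1.036) · √(242/1196)
  = 2.681 · √0.20234
  = 2.681 · 0.4498
  = 1.2060

Minimum detectable difference ≈ 1.21 hours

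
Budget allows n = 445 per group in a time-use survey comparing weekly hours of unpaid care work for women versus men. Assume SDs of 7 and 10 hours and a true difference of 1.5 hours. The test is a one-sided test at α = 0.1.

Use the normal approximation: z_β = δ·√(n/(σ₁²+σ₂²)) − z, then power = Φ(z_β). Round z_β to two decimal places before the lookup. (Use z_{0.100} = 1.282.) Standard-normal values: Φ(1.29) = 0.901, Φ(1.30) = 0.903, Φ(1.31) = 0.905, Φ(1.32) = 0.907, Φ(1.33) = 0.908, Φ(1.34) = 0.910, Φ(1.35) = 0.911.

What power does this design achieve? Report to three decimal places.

Power ≈ 0.905

z_β = δ·√(n/(σ₁²+σ₂²)) − z_α
    = 1.5 · √(445/149) − 1.282
    = 1.5 · 1.72817 − 1.282
    = 2.5923 − 1.282 = 1.3103 → 1.31
Power = Φ(1.31) = 0.905.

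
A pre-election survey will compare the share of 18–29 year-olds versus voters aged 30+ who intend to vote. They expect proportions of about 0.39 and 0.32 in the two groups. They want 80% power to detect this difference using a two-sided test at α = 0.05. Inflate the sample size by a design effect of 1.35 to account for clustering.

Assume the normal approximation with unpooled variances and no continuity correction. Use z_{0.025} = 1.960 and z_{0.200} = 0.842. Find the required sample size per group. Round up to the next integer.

n = (z_{α/2} + z_β)² · [p₁(1−p₁) + p₂(1−p₂)] / (p₁ − p₂)²
  = (1.960 + 0.842)² · (0.39·0.61 + 0.32·0.68) / (0.07)²
  = (2.802)² · (0.2379 + 0.2176) / 0.0049
  = 7.8512 · 0.4555 / 0.0049
  = 729.84
Design effect: 1.35 × 729.84 = 985.29.
Round up → n = 986 per group.

n = 986 per group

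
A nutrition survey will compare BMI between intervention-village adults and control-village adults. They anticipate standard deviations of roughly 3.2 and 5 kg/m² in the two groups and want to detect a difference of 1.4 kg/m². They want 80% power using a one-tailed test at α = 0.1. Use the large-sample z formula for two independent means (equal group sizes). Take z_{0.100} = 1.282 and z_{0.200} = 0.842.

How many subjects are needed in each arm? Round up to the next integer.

n = 82 per group

n = (z_α + z_β)² · (σ₁² + σ₂²) / δ²
  = (1.282 + 0.842)² · (3.2² + 5² = 35.24) / 1.4²
  = 4.5114 · 35.24 / 1.96
  = 81.11
Round up → n = 82 per group.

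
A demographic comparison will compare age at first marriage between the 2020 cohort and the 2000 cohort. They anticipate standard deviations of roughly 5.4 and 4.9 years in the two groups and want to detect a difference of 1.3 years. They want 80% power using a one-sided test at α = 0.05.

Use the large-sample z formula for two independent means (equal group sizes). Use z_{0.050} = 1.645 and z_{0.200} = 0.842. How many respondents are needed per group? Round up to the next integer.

n = (z_α + z_β)² · (σ₁² + σ₂²) / δ²
  = (1.645 + 0.842)² · (5.4² + 4.9² = 53.17) / 1.3²
  = 6.1852 · 53.17 / 1.69
  = 194.59
Round up → n = 195 per group.

n = 195 per group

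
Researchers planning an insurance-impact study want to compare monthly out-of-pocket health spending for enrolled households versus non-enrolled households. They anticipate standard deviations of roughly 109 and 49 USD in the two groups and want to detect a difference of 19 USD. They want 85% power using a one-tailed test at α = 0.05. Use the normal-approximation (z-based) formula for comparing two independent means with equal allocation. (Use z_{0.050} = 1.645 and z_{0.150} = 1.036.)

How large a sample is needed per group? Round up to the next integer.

n = (z_α + z_β)² · (σ₁² + σ₂²) / δ²
  = (1.645 + 1.036)² · (109² + 49² = 14282) / 19²
  = 7.1878 · 14282 / 361
  = 284.36
Round up → n = 285 per group.

n = 285 per group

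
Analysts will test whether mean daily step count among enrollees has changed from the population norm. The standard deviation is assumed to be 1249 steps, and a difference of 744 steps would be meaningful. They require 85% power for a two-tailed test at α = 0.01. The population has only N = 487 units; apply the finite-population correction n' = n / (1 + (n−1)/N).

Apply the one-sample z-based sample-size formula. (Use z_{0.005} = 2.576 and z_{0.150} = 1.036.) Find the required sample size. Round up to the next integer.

n = (z_{α/2} + z_β)² · σ² / δ²
  = (2.576 + 1.036)² · 1249² / 744²
  = 13.0465 · 1560001 / 553536
  = 36.77
Finite-population correction (N = 487): 36.77 / (1 + (36.77 − 1)/487) = 34.25.
Round up → n = 35.

n = 35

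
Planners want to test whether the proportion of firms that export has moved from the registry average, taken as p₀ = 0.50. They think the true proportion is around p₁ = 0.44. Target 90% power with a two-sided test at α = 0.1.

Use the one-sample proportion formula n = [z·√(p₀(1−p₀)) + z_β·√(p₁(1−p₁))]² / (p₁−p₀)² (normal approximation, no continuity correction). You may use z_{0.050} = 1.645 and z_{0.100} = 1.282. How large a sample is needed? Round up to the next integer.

n = 592

n = [z_{α/2}·√(p₀q₀) + z_β·√(p₁q₁)]² / (p₁ − p₀)²
  = [1.645·√(0.50·0.50) + 1.282·√(0.44·0.56)]² / (-0.06)²
  = [1.645·0.5000 + 1.282·0.4964]² / 0.0036
  = [1.4589]² / 0.0036
  = 591.19
Round up → n = 592.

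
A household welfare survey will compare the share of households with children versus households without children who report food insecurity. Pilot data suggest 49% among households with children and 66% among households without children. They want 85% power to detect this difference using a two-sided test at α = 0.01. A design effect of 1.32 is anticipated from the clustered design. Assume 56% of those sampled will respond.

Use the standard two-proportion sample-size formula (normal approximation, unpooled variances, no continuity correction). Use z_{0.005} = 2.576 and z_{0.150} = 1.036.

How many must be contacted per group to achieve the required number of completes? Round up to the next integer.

n = (z_{α/2} + z_β)² · [p₁(1−p₁) + p₂(1−p₂)] / (p₁ − p₂)²
  = (2.576 + 1.036)² · (0.49·0.51 + 0.66·0.34) / (-0.17)²
  = (3.612)² · (0.2499 + 0.2244) / 0.0289
  = 13.0465 · 0.4743 / 0.0289
  = 214.12
Design effect: 1.32 × 214.12 = 282.63.
Adjust for 56% response: 282.63 / 0.56 = 504.70.
Round up → n = 505 per group.

n = 505 per group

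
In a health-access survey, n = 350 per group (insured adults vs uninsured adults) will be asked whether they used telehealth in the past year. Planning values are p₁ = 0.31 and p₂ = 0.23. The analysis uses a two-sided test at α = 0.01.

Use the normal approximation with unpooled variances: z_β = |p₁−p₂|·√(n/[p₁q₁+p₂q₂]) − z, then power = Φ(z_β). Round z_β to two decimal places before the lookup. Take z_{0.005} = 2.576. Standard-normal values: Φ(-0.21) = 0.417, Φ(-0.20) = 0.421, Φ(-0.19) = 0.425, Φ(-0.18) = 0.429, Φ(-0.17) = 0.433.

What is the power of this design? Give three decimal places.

Power ≈ 0.429

z_β = |p₁−p₂|·√(n/[p₁q₁+p₂q₂]) − z_{α/2}
    = 0.08 · √(350/0.3910) − 2.576
    = 0.08 · 29.9189 − 2.576
    = 2.3935 − 2.576 = -0.1825 → -0.18
Power = Φ(-0.18) = 0.429.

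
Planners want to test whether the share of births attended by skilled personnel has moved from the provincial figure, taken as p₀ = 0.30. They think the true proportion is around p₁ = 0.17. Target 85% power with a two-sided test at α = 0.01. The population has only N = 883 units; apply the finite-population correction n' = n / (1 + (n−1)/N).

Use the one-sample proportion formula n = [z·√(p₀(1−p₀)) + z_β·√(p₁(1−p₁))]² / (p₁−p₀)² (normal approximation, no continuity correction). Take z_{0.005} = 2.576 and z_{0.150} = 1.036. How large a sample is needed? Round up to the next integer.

n = 126

n = [z_{α/2}·√(p₀q₀) + z_β·√(p₁q₁)]² / (p₁ − p₀)²
  = [2.576·√(0.30·0.70) + 1.036·√(0.17·0.83)]² / (-0.13)²
  = [2.576·0.4583 + 1.036·0.3756]² / 0.0169
  = [1.5696]² / 0.0169
  = 145.78
Finite-population correction (N = 883): 145.78 / (1 + (145.78 − 1)/883) = 125.25.
Round up → n = 126.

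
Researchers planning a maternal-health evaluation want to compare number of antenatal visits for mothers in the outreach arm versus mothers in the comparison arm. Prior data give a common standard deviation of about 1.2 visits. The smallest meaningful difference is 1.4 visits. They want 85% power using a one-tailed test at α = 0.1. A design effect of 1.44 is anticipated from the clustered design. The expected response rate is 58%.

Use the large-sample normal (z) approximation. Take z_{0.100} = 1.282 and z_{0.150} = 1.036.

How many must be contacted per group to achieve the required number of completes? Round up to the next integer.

n = (z_α + z_β)² · (σ₁² + σ₂²) / δ²
  = (1.282 + 1.036)² · (2·1.2² = 2.88) / 1.4²
  = 5.3731 · 2.88 / 1.96
  = 7.90
Design effect: 1.44 × 7.90 = 11.37.
Adjust for 58% response: 11.37 / 0.58 = 19.60.
Round up → n = 20 per group.

n = 20 per group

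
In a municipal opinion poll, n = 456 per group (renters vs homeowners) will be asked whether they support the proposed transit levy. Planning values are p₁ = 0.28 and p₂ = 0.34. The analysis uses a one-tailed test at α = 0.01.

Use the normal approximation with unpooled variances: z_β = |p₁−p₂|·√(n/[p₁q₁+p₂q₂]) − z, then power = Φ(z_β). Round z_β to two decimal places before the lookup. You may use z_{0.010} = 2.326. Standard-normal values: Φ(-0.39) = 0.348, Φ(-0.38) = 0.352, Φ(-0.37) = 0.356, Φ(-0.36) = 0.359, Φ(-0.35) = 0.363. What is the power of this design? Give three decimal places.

z_β = |p₁−p₂|·√(n/[p₁q₁+p₂q₂]) − z_α
    = 0.06 · √(456/0.4260) − 2.326
    = 0.06 · 32.7173 − 2.326
    = 1.9630 − 2.326 = -0.3630 → -0.36
Power = Φ(-0.36) = 0.359.

Power ≈ 0.359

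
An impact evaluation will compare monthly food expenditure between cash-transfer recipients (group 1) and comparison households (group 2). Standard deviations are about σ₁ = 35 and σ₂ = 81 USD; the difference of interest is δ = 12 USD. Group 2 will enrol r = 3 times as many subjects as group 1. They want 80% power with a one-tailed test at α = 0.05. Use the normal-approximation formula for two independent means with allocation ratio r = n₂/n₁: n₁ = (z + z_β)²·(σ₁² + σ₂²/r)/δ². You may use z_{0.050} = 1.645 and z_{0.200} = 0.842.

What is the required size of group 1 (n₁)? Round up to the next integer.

n₁ = 147

n₁ = (z_α + z_β)² · (σ₁² + σ₂²/r) / δ²
   = (1.645 + 0.842)² · (35² + 81²/3) / 12²
   = 6.1852 · (1225 + 2187) / 144
   = 6.1852 · 3412 / 144
   = 146.55
Round up → n₁ = 147; n₂ = r·n₁ = 3 × 147 = 441.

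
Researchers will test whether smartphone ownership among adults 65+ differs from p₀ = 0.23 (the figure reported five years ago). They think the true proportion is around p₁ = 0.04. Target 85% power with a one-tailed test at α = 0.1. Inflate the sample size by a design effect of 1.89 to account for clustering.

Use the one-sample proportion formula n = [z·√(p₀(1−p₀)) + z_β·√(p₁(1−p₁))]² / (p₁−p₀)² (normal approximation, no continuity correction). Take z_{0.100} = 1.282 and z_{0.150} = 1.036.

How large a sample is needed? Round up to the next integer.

n = [z_α·√(p₀q₀) + z_β·√(p₁q₁)]² / (p₁ − p₀)²
  = [1.282·√(0.23·0.77) + 1.036·√(0.04·0.96)]² / (-0.19)²
  = [1.282·0.4208 + 1.036·0.1960]² / 0.0361
  = [0.7425]² / 0.0361
  = 15.27
Design effect: 1.89 × 15.27 = 28.87.
Round up → n = 29.

n = 29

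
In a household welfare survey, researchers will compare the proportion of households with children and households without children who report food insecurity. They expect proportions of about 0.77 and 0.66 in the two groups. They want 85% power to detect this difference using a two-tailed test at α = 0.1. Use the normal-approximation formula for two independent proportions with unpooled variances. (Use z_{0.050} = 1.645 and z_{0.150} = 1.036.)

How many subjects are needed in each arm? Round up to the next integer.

n = (z_{α/2} + z_β)² · [p₁(1−p₁) + p₂(1−p₂)] / (p₁ − p₂)²
  = (1.645 + 1.036)² · (0.77·0.23 + 0.66·0.34) / (0.11)²
  = (2.681)² · (0.1771 + 0.2244) / 0.0121
  = 7.1878 · 0.4015 / 0.0121
  = 238.50
Round up → n = 239 per group.

n = 239 per group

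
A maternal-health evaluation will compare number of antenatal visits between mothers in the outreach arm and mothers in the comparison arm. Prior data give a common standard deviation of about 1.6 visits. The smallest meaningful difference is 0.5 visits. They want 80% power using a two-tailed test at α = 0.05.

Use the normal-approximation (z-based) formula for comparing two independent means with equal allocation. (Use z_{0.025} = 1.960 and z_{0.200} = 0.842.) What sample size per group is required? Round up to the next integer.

n = 161 per group

n = (z_{α/2} + z_β)² · (σ₁² + σ₂²) / δ²
  = (1.960 + 0.842)² · (2·1.6² = 5.12) / 0.5²
  = 7.8512 · 5.12 / 0.25
  = 160.79
Round up → n = 161 per group.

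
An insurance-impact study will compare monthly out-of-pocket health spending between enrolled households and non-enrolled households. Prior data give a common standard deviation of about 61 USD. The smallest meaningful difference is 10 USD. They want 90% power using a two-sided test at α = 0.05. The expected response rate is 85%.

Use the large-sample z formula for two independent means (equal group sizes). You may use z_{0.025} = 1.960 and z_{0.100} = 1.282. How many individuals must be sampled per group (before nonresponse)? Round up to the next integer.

n = (z_{α/2} + z_β)² · (σ₁² + σ₂²) / δ²
  = (1.960 + 1.282)² · (2·61² = 7442) / 10²
  = 10.5106 · 7442 / 100
  = 782.20
Adjust for 85% response: 782.20 / 0.85 = 920.23.
Round up → n = 921 per group.

n = 921 per group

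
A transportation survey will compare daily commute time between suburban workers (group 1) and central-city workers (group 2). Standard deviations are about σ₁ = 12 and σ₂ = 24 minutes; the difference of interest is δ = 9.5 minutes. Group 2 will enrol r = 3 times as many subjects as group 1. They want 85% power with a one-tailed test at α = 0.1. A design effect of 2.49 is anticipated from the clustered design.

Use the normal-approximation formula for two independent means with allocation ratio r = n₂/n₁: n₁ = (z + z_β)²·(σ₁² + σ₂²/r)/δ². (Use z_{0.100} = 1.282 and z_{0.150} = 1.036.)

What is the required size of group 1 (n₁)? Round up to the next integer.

n₁ = 50

n₁ = (z_α + z_β)² · (σ₁² + σ₂²/r) / δ²
   = (1.282 + 1.036)² · (12² + 24²/3) / 9.5²
   = 5.3731 · (144 + 192) / 90.25
   = 5.3731 · 336 / 90.25
   = 20.00
Design effect: 2.49 × 20.00 = 49.81.
Round up → n₁ = 50; n₂ = r·n₁ = 3 × 50 = 150.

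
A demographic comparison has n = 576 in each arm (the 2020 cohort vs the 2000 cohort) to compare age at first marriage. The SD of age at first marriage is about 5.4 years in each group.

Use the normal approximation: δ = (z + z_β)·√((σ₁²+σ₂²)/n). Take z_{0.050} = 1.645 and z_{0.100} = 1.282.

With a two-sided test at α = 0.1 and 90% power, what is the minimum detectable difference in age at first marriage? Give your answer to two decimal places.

Minimum detectable difference ≈ 0.93 years

δ = (z_{α/2} + z_β) · √((σ₁²+σ₂²)/n)
  = (1.645 + 1.282) · √(58.32/576)
  = 2.927 · √0.10125
  = 2.927 · 0.3182
  = 0.9314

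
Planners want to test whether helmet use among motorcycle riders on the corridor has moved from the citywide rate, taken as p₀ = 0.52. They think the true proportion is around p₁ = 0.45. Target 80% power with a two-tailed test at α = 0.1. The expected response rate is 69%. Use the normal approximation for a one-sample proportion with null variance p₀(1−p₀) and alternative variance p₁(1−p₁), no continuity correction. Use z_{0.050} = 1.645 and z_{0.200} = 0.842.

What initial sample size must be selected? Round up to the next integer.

n = [z_{α/2}·√(p₀q₀) + z_β·√(p₁q₁)]² / (p₁ − p₀)²
  = [1.645·√(0.52·0.48) + 0.842·√(0.45·0.55)]² / (-0.07)²
  = [1.645·0.4996 + 0.842·0.4975]² / 0.0049
  = [1.2407]² / 0.0049
  = 314.17
Adjust for 69% response: 314.17 / 0.69 = 455.31.
Round up → n = 456.

n = 456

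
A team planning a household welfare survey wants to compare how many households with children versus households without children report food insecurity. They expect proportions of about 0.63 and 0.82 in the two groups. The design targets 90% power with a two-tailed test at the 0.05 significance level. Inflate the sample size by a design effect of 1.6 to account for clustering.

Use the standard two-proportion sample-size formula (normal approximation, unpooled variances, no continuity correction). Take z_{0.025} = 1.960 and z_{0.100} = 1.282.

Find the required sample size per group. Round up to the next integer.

n = (z_{α/2} + z_β)² · [p₁(1−p₁) + p₂(1−p₂)] / (p₁ − p₂)²
  = (1.960 + 1.282)² · (0.63·0.37 + 0.82·0.18) / (-0.19)²
  = (3.242)² · (0.2331 + 0.1476) / 0.0361
  = 10.5106 · 0.3807 / 0.0361
  = 110.84
Design effect: 1.6 × 110.84 = 177.35.
Round up → n = 178 per group.

n = 178 per group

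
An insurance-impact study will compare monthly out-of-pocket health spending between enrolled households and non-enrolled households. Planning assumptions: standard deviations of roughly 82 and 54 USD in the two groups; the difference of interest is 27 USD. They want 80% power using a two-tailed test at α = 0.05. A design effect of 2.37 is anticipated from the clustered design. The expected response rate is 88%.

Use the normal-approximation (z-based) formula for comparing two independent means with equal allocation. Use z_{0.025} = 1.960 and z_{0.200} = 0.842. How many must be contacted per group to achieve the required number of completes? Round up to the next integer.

n = 280 per group

n = (z_{α/2} + z_β)² · (σ₁² + σ₂²) / δ²
  = (1.960 + 0.842)² · (82² + 54² = 9640) / 27²
  = 7.8512 · 9640 / 729
  = 103.82
Design effect: 2.37 × 103.82 = 246.06.
Adjust for 88% response: 246.06 / 0.88 = 279.61.
Round up → n = 280 per group.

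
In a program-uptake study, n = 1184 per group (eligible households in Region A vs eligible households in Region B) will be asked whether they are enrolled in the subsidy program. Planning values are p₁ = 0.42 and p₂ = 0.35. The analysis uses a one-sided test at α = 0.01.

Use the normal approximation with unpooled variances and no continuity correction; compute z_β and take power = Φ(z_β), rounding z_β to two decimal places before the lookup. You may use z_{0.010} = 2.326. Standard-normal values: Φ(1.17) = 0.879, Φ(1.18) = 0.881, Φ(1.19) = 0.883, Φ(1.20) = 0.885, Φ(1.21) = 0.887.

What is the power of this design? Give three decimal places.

Power ≈ 0.881

z_β = |p₁−p₂|·√(n/[p₁q₁+p₂q₂]) − z_α
    = 0.07 · √(1184/0.4711) − 2.326
    = 0.07 · 50.1325 − 2.326
    = 3.5093 − 2.326 = 1.1833 → 1.18
Power = Φ(1.18) = 0.881.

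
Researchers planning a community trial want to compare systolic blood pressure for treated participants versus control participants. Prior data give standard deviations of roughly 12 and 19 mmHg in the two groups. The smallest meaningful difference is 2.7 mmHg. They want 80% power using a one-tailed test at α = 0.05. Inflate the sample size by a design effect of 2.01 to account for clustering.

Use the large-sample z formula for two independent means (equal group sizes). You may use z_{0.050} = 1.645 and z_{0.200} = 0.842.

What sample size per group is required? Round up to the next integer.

n = 862 per group

n = (z_α + z_β)² · (σ₁² + σ₂²) / δ²
  = (1.645 + 0.842)² · (12² + 19² = 505) / 2.7²
  = 6.1852 · 505 / 7.29
  = 428.47
Design effect: 2.01 × 428.47 = 861.21.
Round up → n = 862 per group.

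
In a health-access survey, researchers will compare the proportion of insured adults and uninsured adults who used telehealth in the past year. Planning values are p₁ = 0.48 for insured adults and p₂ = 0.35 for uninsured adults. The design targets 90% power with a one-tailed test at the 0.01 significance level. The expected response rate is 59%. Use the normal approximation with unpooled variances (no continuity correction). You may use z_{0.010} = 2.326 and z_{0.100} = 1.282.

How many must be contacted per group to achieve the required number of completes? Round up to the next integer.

n = 623 per group

n = (z_α + z_β)² · [p₁(1−p₁) + p₂(1−p₂)] / (p₁ − p₂)²
  = (2.326 + 1.282)² · (0.48·0.52 + 0.35·0.65) / (0.13)²
  = (3.608)² · (0.2496 + 0.2275) / 0.0169
  = 13.0177 · 0.4771 / 0.0169
  = 367.50
Adjust for 59% response: 367.50 / 0.59 = 622.88.
Round up → n = 623 per group.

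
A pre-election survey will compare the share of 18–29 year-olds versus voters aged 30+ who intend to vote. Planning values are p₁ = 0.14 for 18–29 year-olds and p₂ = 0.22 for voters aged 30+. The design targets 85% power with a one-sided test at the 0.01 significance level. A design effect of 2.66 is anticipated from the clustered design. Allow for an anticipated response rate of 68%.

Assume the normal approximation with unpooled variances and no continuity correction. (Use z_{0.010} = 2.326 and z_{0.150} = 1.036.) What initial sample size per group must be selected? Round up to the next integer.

n = (z_α + z_β)² · [p₁(1−p₁) + p₂(1−p₂)] / (p₁ − p₂)²
  = (2.326 + 1.036)² · (0.14·0.86 + 0.22·0.78) / (-0.08)²
  = (3.362)² · (0.1204 + 0.1716) / 0.0064
  = 11.3030 · 0.2920 / 0.0064
  = 515.70
Design effect: 2.66 × 515.70 = 1371.77.
Adjust for 68% response: 1371.77 / 0.68 = 2017.30.
Round up → n = 2018 per group.

n = 2018 per group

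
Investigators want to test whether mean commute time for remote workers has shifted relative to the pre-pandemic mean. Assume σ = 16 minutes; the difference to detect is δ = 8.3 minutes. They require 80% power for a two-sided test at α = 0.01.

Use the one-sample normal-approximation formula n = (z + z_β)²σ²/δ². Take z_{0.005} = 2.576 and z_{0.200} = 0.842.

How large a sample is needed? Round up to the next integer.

n = (z_{α/2} + z_β)² · σ² / δ²
  = (2.576 + 0.842)² · 16² / 8.3²
  = 11.6827 · 256 / 68.89
  = 43.41
Round up → n = 44.

n = 44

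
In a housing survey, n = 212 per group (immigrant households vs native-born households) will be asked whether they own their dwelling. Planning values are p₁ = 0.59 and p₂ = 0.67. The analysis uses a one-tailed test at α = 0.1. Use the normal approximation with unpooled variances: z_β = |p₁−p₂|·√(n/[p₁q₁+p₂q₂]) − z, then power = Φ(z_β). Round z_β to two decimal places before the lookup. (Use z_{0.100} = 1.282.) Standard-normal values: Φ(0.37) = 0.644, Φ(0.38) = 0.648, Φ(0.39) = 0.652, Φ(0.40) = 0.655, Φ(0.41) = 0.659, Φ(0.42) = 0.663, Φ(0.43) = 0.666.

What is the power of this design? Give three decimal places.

Power ≈ 0.666

z_β = |p₁−p₂|·√(n/[p₁q₁+p₂q₂]) − z_α
    = 0.08 · √(212/0.4630) − 1.282
    = 0.08 · 21.3982 − 1.282
    = 1.7119 − 1.282 = 0.4299 → 0.43
Power = Φ(0.43) = 0.666.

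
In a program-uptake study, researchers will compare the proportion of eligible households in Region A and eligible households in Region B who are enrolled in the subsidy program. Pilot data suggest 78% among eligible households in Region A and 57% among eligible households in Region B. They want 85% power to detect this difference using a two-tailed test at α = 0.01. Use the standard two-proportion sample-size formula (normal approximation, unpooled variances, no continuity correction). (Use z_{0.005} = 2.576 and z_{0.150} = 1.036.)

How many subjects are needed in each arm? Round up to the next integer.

n = 124 per group

n = (z_{α/2} + z_β)² · [p₁(1−p₁) + p₂(1−p₂)] / (p₁ − p₂)²
  = (2.576 + 1.036)² · (0.78·0.22 + 0.57·0.43) / (0.21)²
  = (3.612)² · (0.1716 + 0.2451) / 0.0441
  = 13.0465 · 0.4167 / 0.0441
  = 123.28
Round up → n = 124 per group.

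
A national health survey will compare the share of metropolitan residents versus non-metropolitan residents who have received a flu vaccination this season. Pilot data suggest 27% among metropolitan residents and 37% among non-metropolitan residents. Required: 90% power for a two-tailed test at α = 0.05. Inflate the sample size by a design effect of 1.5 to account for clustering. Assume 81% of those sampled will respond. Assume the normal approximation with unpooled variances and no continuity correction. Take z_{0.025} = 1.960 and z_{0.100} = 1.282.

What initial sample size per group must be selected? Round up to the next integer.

n = (z_{α/2} + z_β)² · [p₁(1−p₁) + p₂(1−p₂)] / (p₁ − p₂)²
  = (1.960 + 1.282)² · (0.27·0.73 + 0.37·0.63) / (-0.10)²
  = (3.242)² · (0.1971 + 0.2331) / 0.0100
  = 10.5106 · 0.4302 / 0.0100
  = 452.16
Design effect: 1.5 × 452.16 = 678.25.
Adjust for 81% response: 678.25 / 0.81 = 837.34.
Round up → n = 838 per group.

n = 838 per group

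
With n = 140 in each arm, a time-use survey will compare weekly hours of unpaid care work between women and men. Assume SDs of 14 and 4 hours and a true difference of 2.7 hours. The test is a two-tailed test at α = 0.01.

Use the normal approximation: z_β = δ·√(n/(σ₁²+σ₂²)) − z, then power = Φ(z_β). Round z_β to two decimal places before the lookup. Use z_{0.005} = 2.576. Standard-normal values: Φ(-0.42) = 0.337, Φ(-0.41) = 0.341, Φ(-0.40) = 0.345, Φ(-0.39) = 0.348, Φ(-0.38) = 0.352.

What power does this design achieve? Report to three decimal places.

Power ≈ 0.352

z_β = δ·√(n/(σ₁²+σ₂²)) − z_{α/2}
    = 2.7 · √(140/212) − 2.576
    = 2.7 · 0.81264 − 2.576
    = 2.1941 − 2.576 = -0.3819 → -0.38
Power = Φ(-0.38) = 0.352.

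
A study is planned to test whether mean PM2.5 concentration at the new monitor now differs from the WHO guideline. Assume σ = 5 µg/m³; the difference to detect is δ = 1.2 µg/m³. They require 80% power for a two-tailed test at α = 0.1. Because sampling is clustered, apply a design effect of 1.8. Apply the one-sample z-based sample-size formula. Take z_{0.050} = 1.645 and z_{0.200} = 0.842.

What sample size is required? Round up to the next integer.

n = 194

n = (z_{α/2} + z_β)² · σ² / δ²
  = (1.645 + 0.842)² · 5² / 1.2²
  = 6.1852 · 25 / 1.44
  = 107.38
Design effect: 1.8 × 107.38 = 193.29.
Round up → n = 194.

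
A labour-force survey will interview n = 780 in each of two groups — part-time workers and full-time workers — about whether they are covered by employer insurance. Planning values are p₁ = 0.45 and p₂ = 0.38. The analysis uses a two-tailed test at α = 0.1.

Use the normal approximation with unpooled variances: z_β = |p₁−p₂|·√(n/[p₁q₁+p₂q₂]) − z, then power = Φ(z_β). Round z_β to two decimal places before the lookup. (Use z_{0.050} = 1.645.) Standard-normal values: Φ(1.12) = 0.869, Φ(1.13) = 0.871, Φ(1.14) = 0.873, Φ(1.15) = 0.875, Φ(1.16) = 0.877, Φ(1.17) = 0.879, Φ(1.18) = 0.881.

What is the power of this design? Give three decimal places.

Power ≈ 0.879

z_β = |p₁−p₂|·√(n/[p₁q₁+p₂q₂]) − z_{α/2}
    = 0.07 · √(780/0.4831) − 1.645
    = 0.07 · 40.1817 − 1.645
    = 2.8127 − 1.645 = 1.1677 → 1.17
Power = Φ(1.17) = 0.879.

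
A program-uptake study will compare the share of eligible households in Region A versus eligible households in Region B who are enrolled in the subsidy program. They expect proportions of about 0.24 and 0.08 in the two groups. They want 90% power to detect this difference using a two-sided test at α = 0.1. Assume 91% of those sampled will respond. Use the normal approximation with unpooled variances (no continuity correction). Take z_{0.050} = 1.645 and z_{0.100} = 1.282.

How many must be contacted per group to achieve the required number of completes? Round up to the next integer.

n = 95 per group

n = (z_{α/2} + z_β)² · [p₁(1−p₁) + p₂(1−p₂)] / (p₁ − p₂)²
  = (1.645 + 1.282)² · (0.24·0.76 + 0.08·0.92) / (0.16)²
  = (2.927)² · (0.1824 + 0.0736) / 0.0256
  = 8.5673 · 0.2560 / 0.0256
  = 85.67
Adjust for 91% response: 85.67 / 0.91 = 94.15.
Round up → n = 95 per group.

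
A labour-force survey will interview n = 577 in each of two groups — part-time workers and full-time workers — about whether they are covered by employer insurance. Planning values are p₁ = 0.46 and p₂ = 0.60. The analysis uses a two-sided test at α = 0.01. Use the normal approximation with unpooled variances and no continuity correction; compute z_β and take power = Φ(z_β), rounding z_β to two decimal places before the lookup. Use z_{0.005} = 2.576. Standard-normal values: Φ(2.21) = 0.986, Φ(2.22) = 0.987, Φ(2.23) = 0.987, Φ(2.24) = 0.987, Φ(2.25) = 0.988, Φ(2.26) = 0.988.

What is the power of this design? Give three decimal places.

z_β = |p₁−p₂|·√(n/[p₁q₁+p₂q₂]) − z_{α/2}
    = 0.14 · √(577/0.4884) − 2.576
    = 0.14 · 34.3716 − 2.576
    = 4.8120 − 2.576 = 2.2360 → 2.24
Power = Φ(2.24) = 0.987.

Power ≈ 0.987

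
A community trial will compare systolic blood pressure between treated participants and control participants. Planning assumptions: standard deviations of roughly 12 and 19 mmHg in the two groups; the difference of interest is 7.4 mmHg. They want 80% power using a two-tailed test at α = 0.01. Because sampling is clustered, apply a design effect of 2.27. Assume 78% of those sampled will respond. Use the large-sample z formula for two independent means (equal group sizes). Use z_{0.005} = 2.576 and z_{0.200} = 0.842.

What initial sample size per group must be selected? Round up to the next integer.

n = (z_{α/2} + z_β)² · (σ₁² + σ₂²) / δ²
  = (2.576 + 0.842)² · (12² + 19² = 505) / 7.4²
  = 11.6827 · 505 / 54.76
  = 107.74
Design effect: 2.27 × 107.74 = 244.57.
Adjust for 78% response: 244.57 / 0.78 = 313.55.
Round up → n = 314 per group.

n = 314 per group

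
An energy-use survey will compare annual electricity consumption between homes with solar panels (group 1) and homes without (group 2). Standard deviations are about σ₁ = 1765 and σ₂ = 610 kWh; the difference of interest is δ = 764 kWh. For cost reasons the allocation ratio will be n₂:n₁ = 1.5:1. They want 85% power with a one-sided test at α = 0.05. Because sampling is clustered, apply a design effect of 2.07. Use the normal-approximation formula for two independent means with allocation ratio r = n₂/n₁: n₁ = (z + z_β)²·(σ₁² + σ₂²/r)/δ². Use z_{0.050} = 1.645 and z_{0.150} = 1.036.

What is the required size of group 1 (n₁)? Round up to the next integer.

n₁ = (z_α + z_β)² · (σ₁² + σ₂²/r) / δ²
   = (1.645 + 1.036)² · (1765² + 610²/1.5) / 764²
   = 7.1878 · (3115225 + 248066.7) / 583696
   = 7.1878 · 3363291.7 / 583696
   = 41.42
Design effect: 2.07 × 41.42 = 85.73.
Round up → n₁ = 86; n₂ = r·n₁ = 1.5 × 86 = 129.

n₁ = 86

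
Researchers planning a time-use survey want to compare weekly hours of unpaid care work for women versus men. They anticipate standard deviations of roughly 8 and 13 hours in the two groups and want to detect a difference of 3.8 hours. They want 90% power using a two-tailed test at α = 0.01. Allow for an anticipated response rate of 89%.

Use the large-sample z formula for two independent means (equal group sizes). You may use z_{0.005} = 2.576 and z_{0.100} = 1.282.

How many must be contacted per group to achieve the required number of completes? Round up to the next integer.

n = 270 per group

n = (z_{α/2} + z_β)² · (σ₁² + σ₂²) / δ²
  = (2.576 + 1.282)² · (8² + 13² = 233) / 3.8²
  = 14.8842 · 233 / 14.44
  = 240.17
Adjust for 89% response: 240.17 / 0.89 = 269.85.
Round up → n = 270 per group.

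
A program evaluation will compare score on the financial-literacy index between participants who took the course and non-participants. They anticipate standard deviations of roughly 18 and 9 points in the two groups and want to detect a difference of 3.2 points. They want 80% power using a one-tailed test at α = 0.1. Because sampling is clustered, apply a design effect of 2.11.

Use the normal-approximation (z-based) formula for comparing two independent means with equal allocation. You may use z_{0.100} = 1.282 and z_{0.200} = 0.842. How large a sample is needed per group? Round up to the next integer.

n = (z_α + z_β)² · (σ₁² + σ₂²) / δ²
  = (1.282 + 0.842)² · (18² + 9² = 405) / 3.2²
  = 4.5114 · 405 / 10.24
  = 178.43
Design effect: 2.11 × 178.43 = 376.48.
Round up → n = 377 per group.

n = 377 per group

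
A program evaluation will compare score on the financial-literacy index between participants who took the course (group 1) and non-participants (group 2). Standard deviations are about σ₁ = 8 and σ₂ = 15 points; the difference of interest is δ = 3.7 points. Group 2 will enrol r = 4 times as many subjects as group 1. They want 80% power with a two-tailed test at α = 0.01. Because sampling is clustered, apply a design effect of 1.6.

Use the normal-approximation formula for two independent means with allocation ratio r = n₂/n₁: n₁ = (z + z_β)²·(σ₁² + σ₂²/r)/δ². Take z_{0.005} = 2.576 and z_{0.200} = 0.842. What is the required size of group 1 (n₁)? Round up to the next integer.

n₁ = 165

n₁ = (z_{α/2} + z_β)² · (σ₁² + σ₂²/r) / δ²
   = (2.576 + 0.842)² · (8² + 15²/4) / 3.7²
   = 11.6827 · (64 + 56.25) / 13.69
   = 11.6827 · 120.25 / 13.69
   = 102.62
Design effect: 1.6 × 102.62 = 164.19.
Round up → n₁ = 165; n₂ = r·n₁ = 4 × 165 = 660.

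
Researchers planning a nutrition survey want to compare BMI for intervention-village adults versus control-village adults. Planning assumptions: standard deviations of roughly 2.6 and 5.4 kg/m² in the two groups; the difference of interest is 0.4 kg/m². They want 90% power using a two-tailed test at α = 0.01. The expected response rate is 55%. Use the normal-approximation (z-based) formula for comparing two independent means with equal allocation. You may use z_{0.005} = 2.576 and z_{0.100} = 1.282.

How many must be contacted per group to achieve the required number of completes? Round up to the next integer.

n = (z_{α/2} + z_β)² · (σ₁² + σ₂²) / δ²
  = (2.576 + 1.282)² · (2.6² + 5.4² = 35.92) / 0.4²
  = 14.8842 · 35.92 / 0.16
  = 3341.49
Adjust for 55% response: 3341.49 / 0.55 = 6075.45.
Round up → n = 6076 per group.

n = 6076 per group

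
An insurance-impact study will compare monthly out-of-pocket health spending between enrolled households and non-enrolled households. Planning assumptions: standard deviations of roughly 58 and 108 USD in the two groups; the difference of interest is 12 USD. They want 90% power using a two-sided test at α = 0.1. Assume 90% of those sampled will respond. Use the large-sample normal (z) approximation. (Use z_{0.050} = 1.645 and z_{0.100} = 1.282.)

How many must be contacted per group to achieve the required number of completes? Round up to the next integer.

n = 994 per group

n = (z_{α/2} + z_β)² · (σ₁² + σ₂²) / δ²
  = (1.645 + 1.282)² · (58² + 108² = 15028) / 12²
  = 8.5673 · 15028 / 144
  = 894.10
Adjust for 90% response: 894.10 / 0.90 = 993.44.
Round up → n = 994 per group.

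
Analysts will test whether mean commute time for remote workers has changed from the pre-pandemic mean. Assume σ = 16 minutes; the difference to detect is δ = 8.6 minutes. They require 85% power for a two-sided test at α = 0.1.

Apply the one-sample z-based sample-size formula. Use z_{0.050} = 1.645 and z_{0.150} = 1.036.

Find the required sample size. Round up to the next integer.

n = 25

n = (z_{α/2} + z_β)² · σ² / δ²
  = (1.645 + 1.036)² · 16² / 8.6²
  = 7.1878 · 256 / 73.96
  = 24.88
Round up → n = 25.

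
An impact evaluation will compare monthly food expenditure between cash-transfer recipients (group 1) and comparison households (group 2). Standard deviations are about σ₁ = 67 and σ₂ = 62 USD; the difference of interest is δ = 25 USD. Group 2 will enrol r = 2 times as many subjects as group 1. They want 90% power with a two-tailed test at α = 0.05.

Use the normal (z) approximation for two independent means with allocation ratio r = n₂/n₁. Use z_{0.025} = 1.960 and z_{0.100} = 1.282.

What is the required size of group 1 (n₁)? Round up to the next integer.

n₁ = (z_{α/2} + z_β)² · (σ₁² + σ₂²/r) / δ²
   = (1.960 + 1.282)² · (67² + 62²/2) / 25²
   = 10.5106 · (4489 + 1922) / 625
   = 10.5106 · 6411 / 625
   = 107.81
Round up → n₁ = 108; n₂ = r·n₁ = 2 × 108 = 216.

n₁ = 108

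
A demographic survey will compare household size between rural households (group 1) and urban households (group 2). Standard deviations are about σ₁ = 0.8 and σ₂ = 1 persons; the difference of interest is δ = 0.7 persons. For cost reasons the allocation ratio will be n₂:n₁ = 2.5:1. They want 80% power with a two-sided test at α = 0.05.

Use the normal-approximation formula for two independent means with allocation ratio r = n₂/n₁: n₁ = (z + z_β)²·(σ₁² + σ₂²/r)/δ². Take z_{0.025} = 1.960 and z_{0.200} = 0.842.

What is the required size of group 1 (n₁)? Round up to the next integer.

n₁ = (z_{α/2} + z_β)² · (σ₁² + σ₂²/r) / δ²
   = (1.960 + 0.842)² · (0.8² + 1²/2.5) / 0.7²
   = 7.8512 · (0.64 + 0.4) / 0.49
   = 7.8512 · 1.04 / 0.49
   = 16.66
Round up → n₁ = 17; n₂ = r·n₁ = 2.5 × 17 = 43.

n₁ = 17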